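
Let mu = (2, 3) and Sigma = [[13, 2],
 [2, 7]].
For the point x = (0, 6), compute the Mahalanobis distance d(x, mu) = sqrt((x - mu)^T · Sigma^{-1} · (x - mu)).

Step 1 — centre the observation: (x - mu) = (-2, 3).

Step 2 — invert Sigma. det(Sigma) = 13·7 - (2)² = 87.
  Sigma^{-1} = (1/det) · [[d, -b], [-b, a]] = [[0.0805, -0.023],
 [-0.023, 0.1494]].

Step 3 — form the quadratic (x - mu)^T · Sigma^{-1} · (x - mu):
  Sigma^{-1} · (x - mu) = (-0.2299, 0.4943).
  (x - mu)^T · [Sigma^{-1} · (x - mu)] = (-2)·(-0.2299) + (3)·(0.4943) = 1.9425.

Step 4 — take square root: d = √(1.9425) ≈ 1.3937.

d(x, mu) = √(1.9425) ≈ 1.3937


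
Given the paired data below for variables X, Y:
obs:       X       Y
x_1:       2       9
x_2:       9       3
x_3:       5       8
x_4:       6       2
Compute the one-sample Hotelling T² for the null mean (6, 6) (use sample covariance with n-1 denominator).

Step 1 — sample mean vector:
  mean(X) = (2 + 9 + 5 + 6) / 4 = 22/4 = 5.5
  mean(Y) = (9 + 3 + 8 + 2) / 4 = 22/4 = 5.5
  x̄ = (5.5, 5.5),  deviation x̄ - mu_0 = (5.5, 5.5) - (6, 6) = (-0.5, -0.5).

Step 2 — sample covariance matrix, S[i,j] = (1/(n-1)) · Σ_k (x_{k,i} - mean_i) · (x_{k,j} - mean_j), divisor n-1 = 3:
  S[X,X] = ((-3.5)·(-3.5) + (3.5)·(3.5) + (-0.5)·(-0.5) + (0.5)·(0.5)) / 3 = 25/3 = 8.3333
  S[X,Y] = ((-3.5)·(3.5) + (3.5)·(-2.5) + (-0.5)·(2.5) + (0.5)·(-3.5)) / 3 = -24/3 = -8
  S[Y,Y] = ((3.5)·(3.5) + (-2.5)·(-2.5) + (2.5)·(2.5) + (-3.5)·(-3.5)) / 3 = 37/3 = 12.3333
  S = [[8.3333, -8],
 [-8, 12.3333]].

Step 3 — invert S. det(S) = 8.3333·12.3333 - (-8)² = 38.7778.
  S^{-1} = (1/det) · [[d, -b], [-b, a]] = [[0.3181, 0.2063],
 [0.2063, 0.2149]].

Step 4 — quadratic form (x̄ - mu_0)^T · S^{-1} · (x̄ - mu_0):
  S^{-1} · (x̄ - mu_0) = (-0.2622, -0.2106),
  (x̄ - mu_0)^T · [...] = (-0.5)·(-0.2622) + (-0.5)·(-0.2106) = 0.2364.

Step 5 — scale by n: T² = 4 · 0.2364 = 0.9456.

T² ≈ 0.9456


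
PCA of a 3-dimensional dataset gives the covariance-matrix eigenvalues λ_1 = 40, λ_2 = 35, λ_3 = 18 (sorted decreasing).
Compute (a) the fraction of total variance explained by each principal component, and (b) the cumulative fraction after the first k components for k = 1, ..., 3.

Step 1 — total variance = trace(Sigma) = Σ λ_i = 40 + 35 + 18 = 93.

Step 2 — fraction explained by component i = λ_i / Σ λ:
  PC1: 40/93 = 0.4301
  PC2: 35/93 = 0.3763
  PC3: 18/93 = 0.1935

Step 3 — cumulative fraction after k components = (λ_1 + ... + λ_k) / Σ λ:
  k = 1: 40/93 = 0.4301
  k = 2: (40 + 35)/93 = 75/93 = 0.8065
  k = 3: (40 + 35 + 18)/93 = 93/93 = 1

Summary (fraction, with percent):

explained: PC1 0.4301 (43.01%), PC2 0.3763 (37.63%), PC3 0.1935 (19.35%);  cumulative: 0.4301, 0.8065, 1


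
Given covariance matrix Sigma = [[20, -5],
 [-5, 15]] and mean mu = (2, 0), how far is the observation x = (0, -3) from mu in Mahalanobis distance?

Step 1 — centre the observation: (x - mu) = (-2, -3).

Step 2 — invert Sigma. det(Sigma) = 20·15 - (-5)² = 275.
  Sigma^{-1} = (1/det) · [[d, -b], [-b, a]] = [[0.0545, 0.0182],
 [0.0182, 0.0727]].

Step 3 — form the quadratic (x - mu)^T · Sigma^{-1} · (x - mu):
  Sigma^{-1} · (x - mu) = (-0.1636, -0.2545).
  (x - mu)^T · [Sigma^{-1} · (x - mu)] = (-2)·(-0.1636) + (-3)·(-0.2545) = 1.0909.

Step 4 — take square root: d = √(1.0909) ≈ 1.0445.

d(x, mu) = √(1.0909) ≈ 1.0445


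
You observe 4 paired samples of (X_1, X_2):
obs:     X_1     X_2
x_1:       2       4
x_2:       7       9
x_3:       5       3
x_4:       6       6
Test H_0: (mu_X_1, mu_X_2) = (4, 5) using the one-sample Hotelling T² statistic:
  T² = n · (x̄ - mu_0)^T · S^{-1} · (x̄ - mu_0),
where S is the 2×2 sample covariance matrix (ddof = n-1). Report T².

Step 1 — sample mean vector:
  mean(X_1) = (2 + 7 + 5 + 6) / 4 = 20/4 = 5
  mean(X_2) = (4 + 9 + 3 + 6) / 4 = 22/4 = 5.5
  x̄ = (5, 5.5),  deviation x̄ - mu_0 = (5, 5.5) - (4, 5) = (1, 0.5).

Step 2 — sample covariance matrix, S[i,j] = (1/(n-1)) · Σ_k (x_{k,i} - mean_i) · (x_{k,j} - mean_j), divisor n-1 = 3:
  S[X_1,X_1] = ((-3)·(-3) + (2)·(2) + (0)·(0) + (1)·(1)) / 3 = 14/3 = 4.6667
  S[X_1,X_2] = ((-3)·(-1.5) + (2)·(3.5) + (0)·(-2.5) + (1)·(0.5)) / 3 = 12/3 = 4
  S[X_2,X_2] = ((-1.5)·(-1.5) + (3.5)·(3.5) + (-2.5)·(-2.5) + (0.5)·(0.5)) / 3 = 21/3 = 7
  S = [[4.6667, 4],
 [4, 7]].

Step 3 — invert S. det(S) = 4.6667·7 - (4)² = 16.6667.
  S^{-1} = (1/det) · [[d, -b], [-b, a]] = [[0.42, -0.24],
 [-0.24, 0.28]].

Step 4 — quadratic form (x̄ - mu_0)^T · S^{-1} · (x̄ - mu_0):
  S^{-1} · (x̄ - mu_0) = (0.3, -0.1),
  (x̄ - mu_0)^T · [...] = (1)·(0.3) + (0.5)·(-0.1) = 0.25.

Step 5 — scale by n: T² = 4 · 0.25 = 1.

T² ≈ 1


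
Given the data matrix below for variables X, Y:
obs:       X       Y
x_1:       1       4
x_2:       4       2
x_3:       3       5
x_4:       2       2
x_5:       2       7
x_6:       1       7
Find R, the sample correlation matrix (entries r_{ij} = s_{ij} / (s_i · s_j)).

Step 1 — column means:
  mean(X) = (1 + 4 + 3 + 2 + 2 + 1) / 6 = 13/6 = 2.1667
  mean(Y) = (4 + 2 + 5 + 2 + 7 + 7) / 6 = 27/6 = 4.5

Step 2 — sample variances and covariances s[i,j] = (1/(n-1)) · Σ_k (x_{k,i} - mean_i) · (x_{k,j} - mean_j), with n-1 = 5:
  s[X,X] = ((-1.1667)·(-1.1667) + (1.8333)·(1.8333) + (0.8333)·(0.8333) + (-0.1667)·(-0.1667) + (-0.1667)·(-0.1667) + (-1.1667)·(-1.1667)) / 5 = 6.8333/5 = 1.3667
  s[X,Y] = ((-1.1667)·(-0.5) + (1.8333)·(-2.5) + (0.8333)·(0.5) + (-0.1667)·(-2.5) + (-0.1667)·(2.5) + (-1.1667)·(2.5)) / 5 = -6.5/5 = -1.3
  s[Y,Y] = ((-0.5)·(-0.5) + (-2.5)·(-2.5) + (0.5)·(0.5) + (-2.5)·(-2.5) + (2.5)·(2.5) + (2.5)·(2.5)) / 5 = 25.5/5 = 5.1
  Sample standard deviations s_i = √(s[i,i]):
  s(X) = √(1.3667) = 1.169
  s(Y) = √(5.1) = 2.2583

Step 3 — r_{ij} = s_{ij} / (s_i · s_j):
  r[X,X] = 1 (diagonal).
  r[X,Y] = -1.3 / (1.169 · 2.2583) = -1.3 / 2.6401 = -0.4924
  r[Y,Y] = 1 (diagonal).

R is symmetric with unit diagonal. Assembling:

R = [[1, -0.4924],
 [-0.4924, 1]]


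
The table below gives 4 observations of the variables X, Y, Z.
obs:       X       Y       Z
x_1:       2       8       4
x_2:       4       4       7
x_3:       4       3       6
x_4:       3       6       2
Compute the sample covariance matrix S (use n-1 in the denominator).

Step 1 — column means:
  mean(X) = (2 + 4 + 4 + 3) / 4 = 13/4 = 3.25
  mean(Y) = (8 + 4 + 3 + 6) / 4 = 21/4 = 5.25
  mean(Z) = (4 + 7 + 6 + 2) / 4 = 19/4 = 4.75

Step 2 — sample covariance S[i,j] = (1/(n-1)) · Σ_k (x_{k,i} - mean_i) · (x_{k,j} - mean_j), with n-1 = 3.
  S[X,X] = ((-1.25)·(-1.25) + (0.75)·(0.75) + (0.75)·(0.75) + (-0.25)·(-0.25)) / 3 = 2.75/3 = 0.9167
  S[X,Y] = ((-1.25)·(2.75) + (0.75)·(-1.25) + (0.75)·(-2.25) + (-0.25)·(0.75)) / 3 = -6.25/3 = -2.0833
  S[X,Z] = ((-1.25)·(-0.75) + (0.75)·(2.25) + (0.75)·(1.25) + (-0.25)·(-2.75)) / 3 = 4.25/3 = 1.4167
  S[Y,Y] = ((2.75)·(2.75) + (-1.25)·(-1.25) + (-2.25)·(-2.25) + (0.75)·(0.75)) / 3 = 14.75/3 = 4.9167
  S[Y,Z] = ((2.75)·(-0.75) + (-1.25)·(2.25) + (-2.25)·(1.25) + (0.75)·(-2.75)) / 3 = -9.75/3 = -3.25
  S[Z,Z] = ((-0.75)·(-0.75) + (2.25)·(2.25) + (1.25)·(1.25) + (-2.75)·(-2.75)) / 3 = 14.75/3 = 4.9167

S is symmetric (S[j,i] = S[i,j]). Assembling:

S = [[0.9167, -2.0833, 1.4167],
 [-2.0833, 4.9167, -3.25],
 [1.4167, -3.25, 4.9167]]


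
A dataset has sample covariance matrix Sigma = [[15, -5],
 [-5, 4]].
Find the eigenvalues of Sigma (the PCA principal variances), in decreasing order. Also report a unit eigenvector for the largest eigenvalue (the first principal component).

Step 1 — characteristic polynomial of 2×2 Sigma:
  det(Sigma - λI) = λ² - trace · λ + det = 0.
  trace = 15 + 4 = 19, det = 15·4 - (-5)² = 35.
Step 2 — discriminant:
  Δ = trace² - 4·det = 361 - 140 = 221.
Step 3 — eigenvalues:
  λ = (trace ± √Δ)/2 = (19 ± 14.8661)/2,
  λ_1 = 16.933,  λ_2 = 2.067.

Step 4 — unit eigenvector for λ_1: solve (Sigma - λ_1 I)v = 0. First row:
  (15 - 16.933)·v_x + (-5)·v_y = 0, i.e. (-1.933)·v_x + (-5)·v_y = 0,
  so v ∝ (b, λ_1 - a) = (-5, 1.933); multiply by -1 so the first entry is positive: u = (5, -1.933).
  ||u|| = √((5)² + (-1.933)²) = √(28.7366) ≈ 5.3607,
  v_1 = u/||u|| ≈ (0.9327, -0.3606) (||v_1|| = 1).

λ_1 = 16.933,  λ_2 = 2.067;  v_1 ≈ (0.9327, -0.3606)


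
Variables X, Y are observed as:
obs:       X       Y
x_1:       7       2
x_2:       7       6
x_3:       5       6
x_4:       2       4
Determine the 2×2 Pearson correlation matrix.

Step 1 — column means:
  mean(X) = (7 + 7 + 5 + 2) / 4 = 21/4 = 5.25
  mean(Y) = (2 + 6 + 6 + 4) / 4 = 18/4 = 4.5

Step 2 — sample variances and covariances s[i,j] = (1/(n-1)) · Σ_k (x_{k,i} - mean_i) · (x_{k,j} - mean_j), with n-1 = 3:
  s[X,X] = ((1.75)·(1.75) + (1.75)·(1.75) + (-0.25)·(-0.25) + (-3.25)·(-3.25)) / 3 = 16.75/3 = 5.5833
  s[X,Y] = ((1.75)·(-2.5) + (1.75)·(1.5) + (-0.25)·(1.5) + (-3.25)·(-0.5)) / 3 = -0.5/3 = -0.1667
  s[Y,Y] = ((-2.5)·(-2.5) + (1.5)·(1.5) + (1.5)·(1.5) + (-0.5)·(-0.5)) / 3 = 11/3 = 3.6667
  Sample standard deviations s_i = √(s[i,i]):
  s(X) = √(5.5833) = 2.3629
  s(Y) = √(3.6667) = 1.9149

Step 3 — r_{ij} = s_{ij} / (s_i · s_j):
  r[X,X] = 1 (diagonal).
  r[X,Y] = -0.1667 / (2.3629 · 1.9149) = -0.1667 / 4.5246 = -0.0368
  r[Y,Y] = 1 (diagonal).

R is symmetric with unit diagonal. Assembling:

R = [[1, -0.0368],
 [-0.0368, 1]]


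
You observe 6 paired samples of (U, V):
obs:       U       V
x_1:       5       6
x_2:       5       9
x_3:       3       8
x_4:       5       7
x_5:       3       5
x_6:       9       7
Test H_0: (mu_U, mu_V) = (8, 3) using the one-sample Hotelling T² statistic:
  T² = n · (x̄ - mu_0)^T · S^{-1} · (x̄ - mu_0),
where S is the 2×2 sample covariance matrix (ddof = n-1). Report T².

Step 1 — sample mean vector:
  mean(U) = (5 + 5 + 3 + 5 + 3 + 9) / 6 = 30/6 = 5
  mean(V) = (6 + 9 + 8 + 7 + 5 + 7) / 6 = 42/6 = 7
  x̄ = (5, 7),  deviation x̄ - mu_0 = (5, 7) - (8, 3) = (-3, 4).

Step 2 — sample covariance matrix, S[i,j] = (1/(n-1)) · Σ_k (x_{k,i} - mean_i) · (x_{k,j} - mean_j), divisor n-1 = 5:
  S[U,U] = ((0)·(0) + (0)·(0) + (-2)·(-2) + (0)·(0) + (-2)·(-2) + (4)·(4)) / 5 = 24/5 = 4.8
  S[U,V] = ((0)·(-1) + (0)·(2) + (-2)·(1) + (0)·(0) + (-2)·(-2) + (4)·(0)) / 5 = 2/5 = 0.4
  S[V,V] = ((-1)·(-1) + (2)·(2) + (1)·(1) + (0)·(0) + (-2)·(-2) + (0)·(0)) / 5 = 10/5 = 2
  S = [[4.8, 0.4],
 [0.4, 2]].

Step 3 — invert S. det(S) = 4.8·2 - (0.4)² = 9.44.
  S^{-1} = (1/det) · [[d, -b], [-b, a]] = [[0.2119, -0.0424],
 [-0.0424, 0.5085]].

Step 4 — quadratic form (x̄ - mu_0)^T · S^{-1} · (x̄ - mu_0):
  S^{-1} · (x̄ - mu_0) = (-0.8051, 2.161),
  (x̄ - mu_0)^T · [...] = (-3)·(-0.8051) + (4)·(2.161) = 11.0593.

Step 5 — scale by n: T² = 6 · 11.0593 = 66.3559.

T² ≈ 66.3559


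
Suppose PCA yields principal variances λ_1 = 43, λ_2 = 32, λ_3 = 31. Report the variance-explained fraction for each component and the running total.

Step 1 — total variance = trace(Sigma) = Σ λ_i = 43 + 32 + 31 = 106.

Step 2 — fraction explained by component i = λ_i / Σ λ:
  PC1: 43/106 = 0.4057
  PC2: 32/106 = 0.3019
  PC3: 31/106 = 0.2925

Step 3 — cumulative fraction after k components = (λ_1 + ... + λ_k) / Σ λ:
  k = 1: 43/106 = 0.4057
  k = 2: (43 + 32)/106 = 75/106 = 0.7075
  k = 3: (43 + 32 + 31)/106 = 106/106 = 1

Summary (fraction, with percent):

explained: PC1 0.4057 (40.57%), PC2 0.3019 (30.19%), PC3 0.2925 (29.25%);  cumulative: 0.4057, 0.7075, 1


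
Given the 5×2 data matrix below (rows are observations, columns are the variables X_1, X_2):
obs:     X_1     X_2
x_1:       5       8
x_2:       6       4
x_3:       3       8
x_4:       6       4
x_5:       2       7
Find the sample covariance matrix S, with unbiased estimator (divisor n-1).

Step 1 — column means:
  mean(X_1) = (5 + 6 + 3 + 6 + 2) / 5 = 22/5 = 4.4
  mean(X_2) = (8 + 4 + 8 + 4 + 7) / 5 = 31/5 = 6.2

Step 2 — sample covariance S[i,j] = (1/(n-1)) · Σ_k (x_{k,i} - mean_i) · (x_{k,j} - mean_j), with n-1 = 4.
  S[X_1,X_1] = ((0.6)·(0.6) + (1.6)·(1.6) + (-1.4)·(-1.4) + (1.6)·(1.6) + (-2.4)·(-2.4)) / 4 = 13.2/4 = 3.3
  S[X_1,X_2] = ((0.6)·(1.8) + (1.6)·(-2.2) + (-1.4)·(1.8) + (1.6)·(-2.2) + (-2.4)·(0.8)) / 4 = -10.4/4 = -2.6
  S[X_2,X_2] = ((1.8)·(1.8) + (-2.2)·(-2.2) + (1.8)·(1.8) + (-2.2)·(-2.2) + (0.8)·(0.8)) / 4 = 16.8/4 = 4.2

S is symmetric (S[j,i] = S[i,j]). Assembling:

S = [[3.3, -2.6],
 [-2.6, 4.2]]


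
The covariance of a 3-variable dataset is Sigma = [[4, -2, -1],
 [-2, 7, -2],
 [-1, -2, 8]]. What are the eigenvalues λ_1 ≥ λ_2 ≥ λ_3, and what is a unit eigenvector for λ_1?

Step 1 — characteristic polynomial p(λ) = det(λI - Sigma) = λ³ - tr·λ² + c_1·λ - det, where tr = trace, c_1 = sum of the principal 2×2 minors, det = det(Sigma):
  tr = 4 + 7 + 8 = 19,
  c_1 = (4·7 - (-2)²) + (4·8 - (-1)²) + (7·8 - (-2)²) = 24 + 31 + 52 = 107,
  det = 4·(7·8 - (-2)²) - (-2)·((-2)·8 - (-2)·(-1)) + (-1)·((-2)·(-2) - 7·(-1)) = 4·(52) - (-2)·(-18) + (-1)·(11) = 161.
  So p(λ) = λ³ - 19λ² + 107λ - 161.
Step 2 — look for an integer root (rational root theorem: any rational root is an integer divisor of 161). Testing λ = 7:
  p(7) = 343 - 931 + 749 - 161 = 0  ✓
  Dividing out (λ - 7): p(λ) = (λ - 7)(λ² - 12λ + 23).
Step 3 — remaining eigenvalues from the quadratic λ² - 12λ + 23 = 0:
  Δ = 12² - 4·23 = 144 - 92 = 52,  λ = (12 ± √52)/2 = (12 ± 7.2111)/2 ≈ 9.6056 or 2.3944.
  Sorted: λ_1 = 9.6056,  λ_2 = 7,  λ_3 = 2.3944  (check: sum = 19 = tr ✓).

Step 4 — unit eigenvector for λ_1 ≈ 9.6056: v spans the null space of (Sigma - λ_1 I), whose rows are
  r_1 = (-5.6056, -2, -1),  r_2 = (-2, -2.6056, -2),  r_3 = (-1, -2, -1.6056).
  v is orthogonal to every row, so take v ∝ r_1 × r_2 = ((-2)·(-2) - (-1)·(-2.6056), (-1)·(-2) - (-5.6056)·(-2), (-5.6056)·(-2.6056) - (-2)·(-2)) ≈ (1.3944, -9.2111, 10.6056).
  Let u = (1.3944, -9.2111, 10.6056).
  ||u|| = √((1.3944)² + (-9.2111)² + (10.6056)²) = √(199.2666) ≈ 14.1162,  v_1 = u/||u|| ≈ (0.0988, -0.6525, 0.7513) (||v_1|| = 1).

λ_1 = 9.6056,  λ_2 = 7,  λ_3 = 2.3944;  v_1 ≈ (0.0988, -0.6525, 0.7513)


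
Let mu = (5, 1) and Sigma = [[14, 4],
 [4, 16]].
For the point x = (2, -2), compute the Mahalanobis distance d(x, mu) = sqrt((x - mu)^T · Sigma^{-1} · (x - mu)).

Step 1 — centre the observation: (x - mu) = (-3, -3).

Step 2 — invert Sigma. det(Sigma) = 14·16 - (4)² = 208.
  Sigma^{-1} = (1/det) · [[d, -b], [-b, a]] = [[0.0769, -0.0192],
 [-0.0192, 0.0673]].

Step 3 — form the quadratic (x - mu)^T · Sigma^{-1} · (x - mu):
  Sigma^{-1} · (x - mu) = (-0.1731, -0.1442).
  (x - mu)^T · [Sigma^{-1} · (x - mu)] = (-3)·(-0.1731) + (-3)·(-0.1442) = 0.9519.

Step 4 — take square root: d = √(0.9519) ≈ 0.9757.

d(x, mu) = √(0.9519) ≈ 0.9757


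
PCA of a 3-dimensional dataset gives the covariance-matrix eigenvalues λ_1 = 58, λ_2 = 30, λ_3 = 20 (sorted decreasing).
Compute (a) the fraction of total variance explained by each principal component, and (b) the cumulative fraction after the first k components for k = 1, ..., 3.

Step 1 — total variance = trace(Sigma) = Σ λ_i = 58 + 30 + 20 = 108.

Step 2 — fraction explained by component i = λ_i / Σ λ:
  PC1: 58/108 = 0.537
  PC2: 30/108 = 0.2778
  PC3: 20/108 = 0.1852

Step 3 — cumulative fraction after k components = (λ_1 + ... + λ_k) / Σ λ:
  k = 1: 58/108 = 0.537
  k = 2: (58 + 30)/108 = 88/108 = 0.8148
  k = 3: (58 + 30 + 20)/108 = 108/108 = 1

Summary (fraction, with percent):

explained: PC1 0.537 (53.7%), PC2 0.2778 (27.78%), PC3 0.1852 (18.52%);  cumulative: 0.537, 0.8148, 1


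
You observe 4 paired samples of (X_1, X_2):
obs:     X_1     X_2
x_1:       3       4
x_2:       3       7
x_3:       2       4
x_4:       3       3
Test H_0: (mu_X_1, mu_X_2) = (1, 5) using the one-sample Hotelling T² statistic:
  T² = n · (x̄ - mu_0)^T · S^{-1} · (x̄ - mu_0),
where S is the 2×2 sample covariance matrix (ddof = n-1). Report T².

Step 1 — sample mean vector:
  mean(X_1) = (3 + 3 + 2 + 3) / 4 = 11/4 = 2.75
  mean(X_2) = (4 + 7 + 4 + 3) / 4 = 18/4 = 4.5
  x̄ = (2.75, 4.5),  deviation x̄ - mu_0 = (2.75, 4.5) - (1, 5) = (1.75, -0.5).

Step 2 — sample covariance matrix, S[i,j] = (1/(n-1)) · Σ_k (x_{k,i} - mean_i) · (x_{k,j} - mean_j), divisor n-1 = 3:
  S[X_1,X_1] = ((0.25)·(0.25) + (0.25)·(0.25) + (-0.75)·(-0.75) + (0.25)·(0.25)) / 3 = 0.75/3 = 0.25
  S[X_1,X_2] = ((0.25)·(-0.5) + (0.25)·(2.5) + (-0.75)·(-0.5) + (0.25)·(-1.5)) / 3 = 0.5/3 = 0.1667
  S[X_2,X_2] = ((-0.5)·(-0.5) + (2.5)·(2.5) + (-0.5)·(-0.5) + (-1.5)·(-1.5)) / 3 = 9/3 = 3
  S = [[0.25, 0.1667],
 [0.1667, 3]].

Step 3 — invert S. det(S) = 0.25·3 - (0.1667)² = 0.7222.
  S^{-1} = (1/det) · [[d, -b], [-b, a]] = [[4.1538, -0.2308],
 [-0.2308, 0.3462]].

Step 4 — quadratic form (x̄ - mu_0)^T · S^{-1} · (x̄ - mu_0):
  S^{-1} · (x̄ - mu_0) = (7.3846, -0.5769),
  (x̄ - mu_0)^T · [...] = (1.75)·(7.3846) + (-0.5)·(-0.5769) = 13.2115.

Step 5 — scale by n: T² = 4 · 13.2115 = 52.8462.

T² ≈ 52.8462


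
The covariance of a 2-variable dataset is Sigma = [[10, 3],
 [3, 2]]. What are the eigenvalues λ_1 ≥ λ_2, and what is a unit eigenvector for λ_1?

Step 1 — characteristic polynomial of 2×2 Sigma:
  det(Sigma - λI) = λ² - trace · λ + det = 0.
  trace = 10 + 2 = 12, det = 10·2 - (3)² = 11.
Step 2 — discriminant:
  Δ = trace² - 4·det = 144 - 44 = 100.
Step 3 — eigenvalues:
  λ = (trace ± √Δ)/2 = (12 ± 10)/2,
  λ_1 = 11,  λ_2 = 1.

Step 4 — unit eigenvector for λ_1: solve (Sigma - λ_1 I)v = 0. First row:
  (10 - 11)·v_x + (3)·v_y = 0, i.e. (-1)·v_x + (3)·v_y = 0,
  so v ∝ (b, λ_1 - a) = (3, 1) = u.
  ||u|| = √((3)² + (1)²) = √(10) ≈ 3.1623,
  v_1 = u/||u|| ≈ (0.9487, 0.3162) (||v_1|| = 1).

λ_1 = 11,  λ_2 = 1;  v_1 ≈ (0.9487, 0.3162)


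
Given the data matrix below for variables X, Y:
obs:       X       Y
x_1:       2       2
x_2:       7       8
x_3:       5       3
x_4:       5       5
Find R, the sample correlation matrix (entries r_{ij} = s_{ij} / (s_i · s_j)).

Step 1 — column means:
  mean(X) = (2 + 7 + 5 + 5) / 4 = 19/4 = 4.75
  mean(Y) = (2 + 8 + 3 + 5) / 4 = 18/4 = 4.5

Step 2 — sample variances and covariances s[i,j] = (1/(n-1)) · Σ_k (x_{k,i} - mean_i) · (x_{k,j} - mean_j), with n-1 = 3:
  s[X,X] = ((-2.75)·(-2.75) + (2.25)·(2.25) + (0.25)·(0.25) + (0.25)·(0.25)) / 3 = 12.75/3 = 4.25
  s[X,Y] = ((-2.75)·(-2.5) + (2.25)·(3.5) + (0.25)·(-1.5) + (0.25)·(0.5)) / 3 = 14.5/3 = 4.8333
  s[Y,Y] = ((-2.5)·(-2.5) + (3.5)·(3.5) + (-1.5)·(-1.5) + (0.5)·(0.5)) / 3 = 21/3 = 7
  Sample standard deviations s_i = √(s[i,i]):
  s(X) = √(4.25) = 2.0616
  s(Y) = √(7) = 2.6458

Step 3 — r_{ij} = s_{ij} / (s_i · s_j):
  r[X,X] = 1 (diagonal).
  r[X,Y] = 4.8333 / (2.0616 · 2.6458) = 4.8333 / 5.4544 = 0.8861
  r[Y,Y] = 1 (diagonal).

R is symmetric with unit diagonal. Assembling:

R = [[1, 0.8861],
 [0.8861, 1]]


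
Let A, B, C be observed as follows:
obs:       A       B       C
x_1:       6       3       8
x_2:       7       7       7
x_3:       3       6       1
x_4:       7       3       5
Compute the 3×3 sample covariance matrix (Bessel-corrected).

Step 1 — column means:
  mean(A) = (6 + 7 + 3 + 7) / 4 = 23/4 = 5.75
  mean(B) = (3 + 7 + 6 + 3) / 4 = 19/4 = 4.75
  mean(C) = (8 + 7 + 1 + 5) / 4 = 21/4 = 5.25

Step 2 — sample covariance S[i,j] = (1/(n-1)) · Σ_k (x_{k,i} - mean_i) · (x_{k,j} - mean_j), with n-1 = 3.
  S[A,A] = ((0.25)·(0.25) + (1.25)·(1.25) + (-2.75)·(-2.75) + (1.25)·(1.25)) / 3 = 10.75/3 = 3.5833
  S[A,B] = ((0.25)·(-1.75) + (1.25)·(2.25) + (-2.75)·(1.25) + (1.25)·(-1.75)) / 3 = -3.25/3 = -1.0833
  S[A,C] = ((0.25)·(2.75) + (1.25)·(1.75) + (-2.75)·(-4.25) + (1.25)·(-0.25)) / 3 = 14.25/3 = 4.75
  S[B,B] = ((-1.75)·(-1.75) + (2.25)·(2.25) + (1.25)·(1.25) + (-1.75)·(-1.75)) / 3 = 12.75/3 = 4.25
  S[B,C] = ((-1.75)·(2.75) + (2.25)·(1.75) + (1.25)·(-4.25) + (-1.75)·(-0.25)) / 3 = -5.75/3 = -1.9167
  S[C,C] = ((2.75)·(2.75) + (1.75)·(1.75) + (-4.25)·(-4.25) + (-0.25)·(-0.25)) / 3 = 28.75/3 = 9.5833

S is symmetric (S[j,i] = S[i,j]). Assembling:

S = [[3.5833, -1.0833, 4.75],
 [-1.0833, 4.25, -1.9167],
 [4.75, -1.9167, 9.5833]]


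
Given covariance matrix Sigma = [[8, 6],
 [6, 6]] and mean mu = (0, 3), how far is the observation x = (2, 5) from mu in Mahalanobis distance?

Step 1 — centre the observation: (x - mu) = (2, 2).

Step 2 — invert Sigma. det(Sigma) = 8·6 - (6)² = 12.
  Sigma^{-1} = (1/det) · [[d, -b], [-b, a]] = [[0.5, -0.5],
 [-0.5, 0.6667]].

Step 3 — form the quadratic (x - mu)^T · Sigma^{-1} · (x - mu):
  Sigma^{-1} · (x - mu) = (0, 0.3333).
  (x - mu)^T · [Sigma^{-1} · (x - mu)] = (2)·(0) + (2)·(0.3333) = 0.6667.

Step 4 — take square root: d = √(0.6667) ≈ 0.8165.

d(x, mu) = √(0.6667) ≈ 0.8165


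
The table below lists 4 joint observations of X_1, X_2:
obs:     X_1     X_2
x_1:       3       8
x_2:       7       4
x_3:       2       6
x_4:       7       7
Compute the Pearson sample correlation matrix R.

Step 1 — column means:
  mean(X_1) = (3 + 7 + 2 + 7) / 4 = 19/4 = 4.75
  mean(X_2) = (8 + 4 + 6 + 7) / 4 = 25/4 = 6.25

Step 2 — sample variances and covariances s[i,j] = (1/(n-1)) · Σ_k (x_{k,i} - mean_i) · (x_{k,j} - mean_j), with n-1 = 3:
  s[X_1,X_1] = ((-1.75)·(-1.75) + (2.25)·(2.25) + (-2.75)·(-2.75) + (2.25)·(2.25)) / 3 = 20.75/3 = 6.9167
  s[X_1,X_2] = ((-1.75)·(1.75) + (2.25)·(-2.25) + (-2.75)·(-0.25) + (2.25)·(0.75)) / 3 = -5.75/3 = -1.9167
  s[X_2,X_2] = ((1.75)·(1.75) + (-2.25)·(-2.25) + (-0.25)·(-0.25) + (0.75)·(0.75)) / 3 = 8.75/3 = 2.9167
  Sample standard deviations s_i = √(s[i,i]):
  s(X_1) = √(6.9167) = 2.63
  s(X_2) = √(2.9167) = 1.7078

Step 3 — r_{ij} = s_{ij} / (s_i · s_j):
  r[X_1,X_1] = 1 (diagonal).
  r[X_1,X_2] = -1.9167 / (2.63 · 1.7078) = -1.9167 / 4.4915 = -0.4267
  r[X_2,X_2] = 1 (diagonal).

R is symmetric with unit diagonal. Assembling:

R = [[1, -0.4267],
 [-0.4267, 1]]


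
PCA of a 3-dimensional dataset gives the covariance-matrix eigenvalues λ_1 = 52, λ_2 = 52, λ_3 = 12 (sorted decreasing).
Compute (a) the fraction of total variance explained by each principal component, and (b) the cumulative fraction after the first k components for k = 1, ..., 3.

Step 1 — total variance = trace(Sigma) = Σ λ_i = 52 + 52 + 12 = 116.

Step 2 — fraction explained by component i = λ_i / Σ λ:
  PC1: 52/116 = 0.4483
  PC2: 52/116 = 0.4483
  PC3: 12/116 = 0.1034

Step 3 — cumulative fraction after k components = (λ_1 + ... + λ_k) / Σ λ:
  k = 1: 52/116 = 0.4483
  k = 2: (52 + 52)/116 = 104/116 = 0.8966
  k = 3: (52 + 52 + 12)/116 = 116/116 = 1

Summary (fraction, with percent):

explained: PC1 0.4483 (44.83%), PC2 0.4483 (44.83%), PC3 0.1034 (10.34%);  cumulative: 0.4483, 0.8966, 1


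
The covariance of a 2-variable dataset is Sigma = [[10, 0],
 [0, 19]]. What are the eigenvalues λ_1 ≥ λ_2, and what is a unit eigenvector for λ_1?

Step 1 — characteristic polynomial of 2×2 Sigma:
  det(Sigma - λI) = λ² - trace · λ + det = 0.
  trace = 10 + 19 = 29, det = 10·19 - (0)² = 190.
Step 2 — discriminant:
  Δ = trace² - 4·det = 841 - 760 = 81.
Step 3 — eigenvalues:
  λ = (trace ± √Δ)/2 = (29 ± 9)/2,
  λ_1 = 19,  λ_2 = 10.

Step 4 — unit eigenvector for λ_1: Sigma is diagonal, so its eigenvectors are the coordinate axes. λ_1 = 19 is the diagonal entry on the second coordinate axis, hence
  v_1 = (0, 1) (||v_1|| = 1).

λ_1 = 19,  λ_2 = 10;  v_1 ≈ (0, 1)


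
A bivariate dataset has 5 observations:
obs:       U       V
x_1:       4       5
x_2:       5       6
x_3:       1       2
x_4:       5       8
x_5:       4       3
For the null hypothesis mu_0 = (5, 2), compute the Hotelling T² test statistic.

Step 1 — sample mean vector:
  mean(U) = (4 + 5 + 1 + 5 + 4) / 5 = 19/5 = 3.8
  mean(V) = (5 + 6 + 2 + 8 + 3) / 5 = 24/5 = 4.8
  x̄ = (3.8, 4.8),  deviation x̄ - mu_0 = (3.8, 4.8) - (5, 2) = (-1.2, 2.8).

Step 2 — sample covariance matrix, S[i,j] = (1/(n-1)) · Σ_k (x_{k,i} - mean_i) · (x_{k,j} - mean_j), divisor n-1 = 4:
  S[U,U] = ((0.2)·(0.2) + (1.2)·(1.2) + (-2.8)·(-2.8) + (1.2)·(1.2) + (0.2)·(0.2)) / 4 = 10.8/4 = 2.7
  S[U,V] = ((0.2)·(0.2) + (1.2)·(1.2) + (-2.8)·(-2.8) + (1.2)·(3.2) + (0.2)·(-1.8)) / 4 = 12.8/4 = 3.2
  S[V,V] = ((0.2)·(0.2) + (1.2)·(1.2) + (-2.8)·(-2.8) + (3.2)·(3.2) + (-1.8)·(-1.8)) / 4 = 22.8/4 = 5.7
  S = [[2.7, 3.2],
 [3.2, 5.7]].

Step 3 — invert S. det(S) = 2.7·5.7 - (3.2)² = 5.15.
  S^{-1} = (1/det) · [[d, -b], [-b, a]] = [[1.1068, -0.6214],
 [-0.6214, 0.5243]].

Step 4 — quadratic form (x̄ - mu_0)^T · S^{-1} · (x̄ - mu_0):
  S^{-1} · (x̄ - mu_0) = (-3.068, 2.2136),
  (x̄ - mu_0)^T · [...] = (-1.2)·(-3.068) + (2.8)·(2.2136) = 9.8796.

Step 5 — scale by n: T² = 5 · 9.8796 = 49.3981.

T² ≈ 49.3981


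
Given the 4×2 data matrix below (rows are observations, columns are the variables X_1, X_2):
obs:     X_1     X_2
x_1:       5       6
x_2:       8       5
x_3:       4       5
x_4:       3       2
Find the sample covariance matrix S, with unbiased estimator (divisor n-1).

Step 1 — column means:
  mean(X_1) = (5 + 8 + 4 + 3) / 4 = 20/4 = 5
  mean(X_2) = (6 + 5 + 5 + 2) / 4 = 18/4 = 4.5

Step 2 — sample covariance S[i,j] = (1/(n-1)) · Σ_k (x_{k,i} - mean_i) · (x_{k,j} - mean_j), with n-1 = 3.
  S[X_1,X_1] = ((0)·(0) + (3)·(3) + (-1)·(-1) + (-2)·(-2)) / 3 = 14/3 = 4.6667
  S[X_1,X_2] = ((0)·(1.5) + (3)·(0.5) + (-1)·(0.5) + (-2)·(-2.5)) / 3 = 6/3 = 2
  S[X_2,X_2] = ((1.5)·(1.5) + (0.5)·(0.5) + (0.5)·(0.5) + (-2.5)·(-2.5)) / 3 = 9/3 = 3

S is symmetric (S[j,i] = S[i,j]). Assembling:

S = [[4.6667, 2],
 [2, 3]]


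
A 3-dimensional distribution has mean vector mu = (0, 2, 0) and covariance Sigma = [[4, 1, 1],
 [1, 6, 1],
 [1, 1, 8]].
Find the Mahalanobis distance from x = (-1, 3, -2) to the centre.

Step 1 — centre the observation: (x - mu) = (-1, 1, -2).

Step 2 — invert Sigma (cofactor / det for 3×3, or solve directly):
  Sigma^{-1} = [[0.267, -0.0398, -0.0284],
 [-0.0398, 0.1761, -0.017],
 [-0.0284, -0.017, 0.1307]].

Step 3 — form the quadratic (x - mu)^T · Sigma^{-1} · (x - mu):
  Sigma^{-1} · (x - mu) = (-0.25, 0.25, -0.25).
  (x - mu)^T · [Sigma^{-1} · (x - mu)] = (-1)·(-0.25) + (1)·(0.25) + (-2)·(-0.25) = 1.

Step 4 — take square root: d = √(1) ≈ 1.

d(x, mu) = √(1) ≈ 1


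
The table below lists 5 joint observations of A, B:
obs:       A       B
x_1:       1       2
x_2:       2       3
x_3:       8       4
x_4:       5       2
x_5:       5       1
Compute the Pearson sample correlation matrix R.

Step 1 — column means:
  mean(A) = (1 + 2 + 8 + 5 + 5) / 5 = 21/5 = 4.2
  mean(B) = (2 + 3 + 4 + 2 + 1) / 5 = 12/5 = 2.4

Step 2 — sample variances and covariances s[i,j] = (1/(n-1)) · Σ_k (x_{k,i} - mean_i) · (x_{k,j} - mean_j), with n-1 = 4:
  s[A,A] = ((-3.2)·(-3.2) + (-2.2)·(-2.2) + (3.8)·(3.8) + (0.8)·(0.8) + (0.8)·(0.8)) / 4 = 30.8/4 = 7.7
  s[A,B] = ((-3.2)·(-0.4) + (-2.2)·(0.6) + (3.8)·(1.6) + (0.8)·(-0.4) + (0.8)·(-1.4)) / 4 = 4.6/4 = 1.15
  s[B,B] = ((-0.4)·(-0.4) + (0.6)·(0.6) + (1.6)·(1.6) + (-0.4)·(-0.4) + (-1.4)·(-1.4)) / 4 = 5.2/4 = 1.3
  Sample standard deviations s_i = √(s[i,i]):
  s(A) = √(7.7) = 2.7749
  s(B) = √(1.3) = 1.1402

Step 3 — r_{ij} = s_{ij} / (s_i · s_j):
  r[A,A] = 1 (diagonal).
  r[A,B] = 1.15 / (2.7749 · 1.1402) = 1.15 / 3.1639 = 0.3635
  r[B,B] = 1 (diagonal).

R is symmetric with unit diagonal. Assembling:

R = [[1, 0.3635],
 [0.3635, 1]]


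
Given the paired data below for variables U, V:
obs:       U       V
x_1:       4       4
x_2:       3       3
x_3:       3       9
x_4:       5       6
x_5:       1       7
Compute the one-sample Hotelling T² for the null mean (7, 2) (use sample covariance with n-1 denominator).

Step 1 — sample mean vector:
  mean(U) = (4 + 3 + 3 + 5 + 1) / 5 = 16/5 = 3.2
  mean(V) = (4 + 3 + 9 + 6 + 7) / 5 = 29/5 = 5.8
  x̄ = (3.2, 5.8),  deviation x̄ - mu_0 = (3.2, 5.8) - (7, 2) = (-3.8, 3.8).

Step 2 — sample covariance matrix, S[i,j] = (1/(n-1)) · Σ_k (x_{k,i} - mean_i) · (x_{k,j} - mean_j), divisor n-1 = 4:
  S[U,U] = ((0.8)·(0.8) + (-0.2)·(-0.2) + (-0.2)·(-0.2) + (1.8)·(1.8) + (-2.2)·(-2.2)) / 4 = 8.8/4 = 2.2
  S[U,V] = ((0.8)·(-1.8) + (-0.2)·(-2.8) + (-0.2)·(3.2) + (1.8)·(0.2) + (-2.2)·(1.2)) / 4 = -3.8/4 = -0.95
  S[V,V] = ((-1.8)·(-1.8) + (-2.8)·(-2.8) + (3.2)·(3.2) + (0.2)·(0.2) + (1.2)·(1.2)) / 4 = 22.8/4 = 5.7
  S = [[2.2, -0.95],
 [-0.95, 5.7]].

Step 3 — invert S. det(S) = 2.2·5.7 - (-0.95)² = 11.6375.
  S^{-1} = (1/det) · [[d, -b], [-b, a]] = [[0.4898, 0.0816],
 [0.0816, 0.189]].

Step 4 — quadratic form (x̄ - mu_0)^T · S^{-1} · (x̄ - mu_0):
  S^{-1} · (x̄ - mu_0) = (-1.551, 0.4082),
  (x̄ - mu_0)^T · [...] = (-3.8)·(-1.551) + (3.8)·(0.4082) = 7.4449.

Step 5 — scale by n: T² = 5 · 7.4449 = 37.2245.

T² ≈ 37.2245


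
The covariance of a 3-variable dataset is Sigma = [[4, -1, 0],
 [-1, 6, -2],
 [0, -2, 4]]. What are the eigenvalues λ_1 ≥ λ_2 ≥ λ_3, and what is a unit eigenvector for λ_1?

Step 1 — characteristic polynomial p(λ) = det(λI - Sigma) = λ³ - tr·λ² + c_1·λ - det, where tr = trace, c_1 = sum of the principal 2×2 minors, det = det(Sigma):
  tr = 4 + 6 + 4 = 14,
  c_1 = (4·6 - (-1)²) + (4·4 - (0)²) + (6·4 - (-2)²) = 23 + 16 + 20 = 59,
  det = 4·(6·4 - (-2)²) - (-1)·((-1)·4 - (-2)·(0)) + (0)·((-1)·(-2) - 6·(0)) = 4·(20) - (-1)·(-4) + (0)·(2) = 76.
  So p(λ) = λ³ - 14λ² + 59λ - 76.
Step 2 — look for an integer root (rational root theorem: any rational root is an integer divisor of 76). Testing λ = 4:
  p(4) = 64 - 224 + 236 - 76 = 0  ✓
  Dividing out (λ - 4): p(λ) = (λ - 4)(λ² - 10λ + 19).
Step 3 — remaining eigenvalues from the quadratic λ² - 10λ + 19 = 0:
  Δ = 10² - 4·19 = 100 - 76 = 24,  λ = (10 ± √24)/2 = (10 ± 4.899)/2 ≈ 7.4495 or 2.5505.
  Sorted: λ_1 = 7.4495,  λ_2 = 4,  λ_3 = 2.5505  (check: sum = 14 = tr ✓).

Step 4 — unit eigenvector for λ_1 ≈ 7.4495: v spans the null space of (Sigma - λ_1 I), whose rows are
  r_1 = (-3.4495, -1, 0),  r_2 = (-1, -1.4495, -2),  r_3 = (0, -2, -3.4495).
  v is orthogonal to every row, so take v ∝ r_1 × r_2 = ((-1)·(-2) - (0)·(-1.4495), (0)·(-1) - (-3.4495)·(-2), (-3.4495)·(-1.4495) - (-1)·(-1)) ≈ (2, -6.899, 4).
  Let u = (2, -6.899, 4).
  ||u|| = √((2)² + (-6.899)² + (4)²) = √(67.5959) ≈ 8.2217,  v_1 = u/||u|| ≈ (0.2433, -0.8391, 0.4865) (||v_1|| = 1).

λ_1 = 7.4495,  λ_2 = 4,  λ_3 = 2.5505;  v_1 ≈ (0.2433, -0.8391, 0.4865)


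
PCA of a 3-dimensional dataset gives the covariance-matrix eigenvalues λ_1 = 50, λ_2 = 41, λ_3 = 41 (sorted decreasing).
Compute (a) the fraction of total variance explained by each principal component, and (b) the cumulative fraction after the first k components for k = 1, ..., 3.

Step 1 — total variance = trace(Sigma) = Σ λ_i = 50 + 41 + 41 = 132.

Step 2 — fraction explained by component i = λ_i / Σ λ:
  PC1: 50/132 = 0.3788
  PC2: 41/132 = 0.3106
  PC3: 41/132 = 0.3106

Step 3 — cumulative fraction after k components = (λ_1 + ... + λ_k) / Σ λ:
  k = 1: 50/132 = 0.3788
  k = 2: (50 + 41)/132 = 91/132 = 0.6894
  k = 3: (50 + 41 + 41)/132 = 132/132 = 1

Summary (fraction, with percent):

explained: PC1 0.3788 (37.88%), PC2 0.3106 (31.06%), PC3 0.3106 (31.06%);  cumulative: 0.3788, 0.6894, 1


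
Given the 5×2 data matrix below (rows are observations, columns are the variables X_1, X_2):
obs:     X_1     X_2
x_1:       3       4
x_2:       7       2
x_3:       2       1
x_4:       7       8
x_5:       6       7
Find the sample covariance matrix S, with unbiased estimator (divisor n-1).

Step 1 — column means:
  mean(X_1) = (3 + 7 + 2 + 7 + 6) / 5 = 25/5 = 5
  mean(X_2) = (4 + 2 + 1 + 8 + 7) / 5 = 22/5 = 4.4

Step 2 — sample covariance S[i,j] = (1/(n-1)) · Σ_k (x_{k,i} - mean_i) · (x_{k,j} - mean_j), with n-1 = 4.
  S[X_1,X_1] = ((-2)·(-2) + (2)·(2) + (-3)·(-3) + (2)·(2) + (1)·(1)) / 4 = 22/4 = 5.5
  S[X_1,X_2] = ((-2)·(-0.4) + (2)·(-2.4) + (-3)·(-3.4) + (2)·(3.6) + (1)·(2.6)) / 4 = 16/4 = 4
  S[X_2,X_2] = ((-0.4)·(-0.4) + (-2.4)·(-2.4) + (-3.4)·(-3.4) + (3.6)·(3.6) + (2.6)·(2.6)) / 4 = 37.2/4 = 9.3

S is symmetric (S[j,i] = S[i,j]). Assembling:

S = [[5.5, 4],
 [4, 9.3]]


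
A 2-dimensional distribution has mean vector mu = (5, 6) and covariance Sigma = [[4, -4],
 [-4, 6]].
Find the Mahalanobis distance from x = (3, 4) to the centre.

Step 1 — centre the observation: (x - mu) = (-2, -2).

Step 2 — invert Sigma. det(Sigma) = 4·6 - (-4)² = 8.
  Sigma^{-1} = (1/det) · [[d, -b], [-b, a]] = [[0.75, 0.5],
 [0.5, 0.5]].

Step 3 — form the quadratic (x - mu)^T · Sigma^{-1} · (x - mu):
  Sigma^{-1} · (x - mu) = (-2.5, -2).
  (x - mu)^T · [Sigma^{-1} · (x - mu)] = (-2)·(-2.5) + (-2)·(-2) = 9.

Step 4 — take square root: d = √(9) ≈ 3.

d(x, mu) = √(9) ≈ 3


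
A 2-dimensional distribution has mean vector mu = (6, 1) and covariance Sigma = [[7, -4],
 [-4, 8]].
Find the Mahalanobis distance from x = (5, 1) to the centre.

Step 1 — centre the observation: (x - mu) = (-1, 0).

Step 2 — invert Sigma. det(Sigma) = 7·8 - (-4)² = 40.
  Sigma^{-1} = (1/det) · [[d, -b], [-b, a]] = [[0.2, 0.1],
 [0.1, 0.175]].

Step 3 — form the quadratic (x - mu)^T · Sigma^{-1} · (x - mu):
  Sigma^{-1} · (x - mu) = (-0.2, -0.1).
  (x - mu)^T · [Sigma^{-1} · (x - mu)] = (-1)·(-0.2) + (0)·(-0.1) = 0.2.

Step 4 — take square root: d = √(0.2) ≈ 0.4472.

d(x, mu) = √(0.2) ≈ 0.4472


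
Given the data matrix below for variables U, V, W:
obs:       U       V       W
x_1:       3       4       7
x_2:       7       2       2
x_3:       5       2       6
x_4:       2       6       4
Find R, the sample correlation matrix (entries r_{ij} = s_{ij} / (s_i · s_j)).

Step 1 — column means:
  mean(U) = (3 + 7 + 5 + 2) / 4 = 17/4 = 4.25
  mean(V) = (4 + 2 + 2 + 6) / 4 = 14/4 = 3.5
  mean(W) = (7 + 2 + 6 + 4) / 4 = 19/4 = 4.75

Step 2 — sample variances and covariances s[i,j] = (1/(n-1)) · Σ_k (x_{k,i} - mean_i) · (x_{k,j} - mean_j), with n-1 = 3:
  s[U,U] = ((-1.25)·(-1.25) + (2.75)·(2.75) + (0.75)·(0.75) + (-2.25)·(-2.25)) / 3 = 14.75/3 = 4.9167
  s[U,V] = ((-1.25)·(0.5) + (2.75)·(-1.5) + (0.75)·(-1.5) + (-2.25)·(2.5)) / 3 = -11.5/3 = -3.8333
  s[U,W] = ((-1.25)·(2.25) + (2.75)·(-2.75) + (0.75)·(1.25) + (-2.25)·(-0.75)) / 3 = -7.75/3 = -2.5833
  s[V,V] = ((0.5)·(0.5) + (-1.5)·(-1.5) + (-1.5)·(-1.5) + (2.5)·(2.5)) / 3 = 11/3 = 3.6667
  s[V,W] = ((0.5)·(2.25) + (-1.5)·(-2.75) + (-1.5)·(1.25) + (2.5)·(-0.75)) / 3 = 1.5/3 = 0.5
  s[W,W] = ((2.25)·(2.25) + (-2.75)·(-2.75) + (1.25)·(1.25) + (-0.75)·(-0.75)) / 3 = 14.75/3 = 4.9167
  Sample standard deviations s_i = √(s[i,i]):
  s(U) = √(4.9167) = 2.2174
  s(V) = √(3.6667) = 1.9149
  s(W) = √(4.9167) = 2.2174

Step 3 — r_{ij} = s_{ij} / (s_i · s_j):
  r[U,U] = 1 (diagonal).
  r[U,V] = -3.8333 / (2.2174 · 1.9149) = -3.8333 / 4.2459 = -0.9028
  r[U,W] = -2.5833 / (2.2174 · 2.2174) = -2.5833 / 4.9167 = -0.5254
  r[V,V] = 1 (diagonal).
  r[V,W] = 0.5 / (1.9149 · 2.2174) = 0.5 / 4.2459 = 0.1178
  r[W,W] = 1 (diagonal).

R is symmetric with unit diagonal. Assembling:

R = [[1, -0.9028, -0.5254],
 [-0.9028, 1, 0.1178],
 [-0.5254, 0.1178, 1]]


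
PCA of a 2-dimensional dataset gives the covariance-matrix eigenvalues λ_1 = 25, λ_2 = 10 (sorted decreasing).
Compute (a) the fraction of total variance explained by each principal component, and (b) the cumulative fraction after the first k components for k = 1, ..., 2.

Step 1 — total variance = trace(Sigma) = Σ λ_i = 25 + 10 = 35.

Step 2 — fraction explained by component i = λ_i / Σ λ:
  PC1: 25/35 = 0.7143
  PC2: 10/35 = 0.2857

Step 3 — cumulative fraction after k components = (λ_1 + ... + λ_k) / Σ λ:
  k = 1: 25/35 = 0.7143
  k = 2: (25 + 10)/35 = 35/35 = 1

Summary (fraction, with percent):

explained: PC1 0.7143 (71.43%), PC2 0.2857 (28.57%);  cumulative: 0.7143, 1


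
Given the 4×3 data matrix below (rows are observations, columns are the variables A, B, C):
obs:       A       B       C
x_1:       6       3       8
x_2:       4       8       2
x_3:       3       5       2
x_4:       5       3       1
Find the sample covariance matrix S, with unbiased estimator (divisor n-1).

Step 1 — column means:
  mean(A) = (6 + 4 + 3 + 5) / 4 = 18/4 = 4.5
  mean(B) = (3 + 8 + 5 + 3) / 4 = 19/4 = 4.75
  mean(C) = (8 + 2 + 2 + 1) / 4 = 13/4 = 3.25

Step 2 — sample covariance S[i,j] = (1/(n-1)) · Σ_k (x_{k,i} - mean_i) · (x_{k,j} - mean_j), with n-1 = 3.
  S[A,A] = ((1.5)·(1.5) + (-0.5)·(-0.5) + (-1.5)·(-1.5) + (0.5)·(0.5)) / 3 = 5/3 = 1.6667
  S[A,B] = ((1.5)·(-1.75) + (-0.5)·(3.25) + (-1.5)·(0.25) + (0.5)·(-1.75)) / 3 = -5.5/3 = -1.8333
  S[A,C] = ((1.5)·(4.75) + (-0.5)·(-1.25) + (-1.5)·(-1.25) + (0.5)·(-2.25)) / 3 = 8.5/3 = 2.8333
  S[B,B] = ((-1.75)·(-1.75) + (3.25)·(3.25) + (0.25)·(0.25) + (-1.75)·(-1.75)) / 3 = 16.75/3 = 5.5833
  S[B,C] = ((-1.75)·(4.75) + (3.25)·(-1.25) + (0.25)·(-1.25) + (-1.75)·(-2.25)) / 3 = -8.75/3 = -2.9167
  S[C,C] = ((4.75)·(4.75) + (-1.25)·(-1.25) + (-1.25)·(-1.25) + (-2.25)·(-2.25)) / 3 = 30.75/3 = 10.25

S is symmetric (S[j,i] = S[i,j]). Assembling:

S = [[1.6667, -1.8333, 2.8333],
 [-1.8333, 5.5833, -2.9167],
 [2.8333, -2.9167, 10.25]]


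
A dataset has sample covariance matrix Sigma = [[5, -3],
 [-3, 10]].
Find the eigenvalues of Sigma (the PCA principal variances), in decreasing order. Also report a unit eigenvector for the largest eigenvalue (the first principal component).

Step 1 — characteristic polynomial of 2×2 Sigma:
  det(Sigma - λI) = λ² - trace · λ + det = 0.
  trace = 5 + 10 = 15, det = 5·10 - (-3)² = 41.
Step 2 — discriminant:
  Δ = trace² - 4·det = 225 - 164 = 61.
Step 3 — eigenvalues:
  λ = (trace ± √Δ)/2 = (15 ± 7.8102)/2,
  λ_1 = 11.4051,  λ_2 = 3.5949.

Step 4 — unit eigenvector for λ_1: solve (Sigma - λ_1 I)v = 0. First row:
  (5 - 11.4051)·v_x + (-3)·v_y = 0, i.e. (-6.4051)·v_x + (-3)·v_y = 0,
  so v ∝ (b, λ_1 - a) = (-3, 6.4051); multiply by -1 so the first entry is positive: u = (3, -6.4051).
  ||u|| = √((3)² + (-6.4051)²) = √(50.0256) ≈ 7.0729,
  v_1 = u/||u|| ≈ (0.4242, -0.9056) (||v_1|| = 1).

λ_1 = 11.4051,  λ_2 = 3.5949;  v_1 ≈ (0.4242, -0.9056)


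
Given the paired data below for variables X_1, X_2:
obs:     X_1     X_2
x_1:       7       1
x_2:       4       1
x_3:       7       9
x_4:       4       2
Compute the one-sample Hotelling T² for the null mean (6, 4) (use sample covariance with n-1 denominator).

Step 1 — sample mean vector:
  mean(X_1) = (7 + 4 + 7 + 4) / 4 = 22/4 = 5.5
  mean(X_2) = (1 + 1 + 9 + 2) / 4 = 13/4 = 3.25
  x̄ = (5.5, 3.25),  deviation x̄ - mu_0 = (5.5, 3.25) - (6, 4) = (-0.5, -0.75).

Step 2 — sample covariance matrix, S[i,j] = (1/(n-1)) · Σ_k (x_{k,i} - mean_i) · (x_{k,j} - mean_j), divisor n-1 = 3:
  S[X_1,X_1] = ((1.5)·(1.5) + (-1.5)·(-1.5) + (1.5)·(1.5) + (-1.5)·(-1.5)) / 3 = 9/3 = 3
  S[X_1,X_2] = ((1.5)·(-2.25) + (-1.5)·(-2.25) + (1.5)·(5.75) + (-1.5)·(-1.25)) / 3 = 10.5/3 = 3.5
  S[X_2,X_2] = ((-2.25)·(-2.25) + (-2.25)·(-2.25) + (5.75)·(5.75) + (-1.25)·(-1.25)) / 3 = 44.75/3 = 14.9167
  S = [[3, 3.5],
 [3.5, 14.9167]].

Step 3 — invert S. det(S) = 3·14.9167 - (3.5)² = 32.5.
  S^{-1} = (1/det) · [[d, -b], [-b, a]] = [[0.459, -0.1077],
 [-0.1077, 0.0923]].

Step 4 — quadratic form (x̄ - mu_0)^T · S^{-1} · (x̄ - mu_0):
  S^{-1} · (x̄ - mu_0) = (-0.1487, -0.0154),
  (x̄ - mu_0)^T · [...] = (-0.5)·(-0.1487) + (-0.75)·(-0.0154) = 0.0859.

Step 5 — scale by n: T² = 4 · 0.0859 = 0.3436.

T² ≈ 0.3436


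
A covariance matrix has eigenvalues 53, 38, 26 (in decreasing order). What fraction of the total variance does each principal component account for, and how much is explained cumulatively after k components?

Step 1 — total variance = trace(Sigma) = Σ λ_i = 53 + 38 + 26 = 117.

Step 2 — fraction explained by component i = λ_i / Σ λ:
  PC1: 53/117 = 0.453
  PC2: 38/117 = 0.3248
  PC3: 26/117 = 0.2222

Step 3 — cumulative fraction after k components = (λ_1 + ... + λ_k) / Σ λ:
  k = 1: 53/117 = 0.453
  k = 2: (53 + 38)/117 = 91/117 = 0.7778
  k = 3: (53 + 38 + 26)/117 = 117/117 = 1

Summary (fraction, with percent):

explained: PC1 0.453 (45.3%), PC2 0.3248 (32.48%), PC3 0.2222 (22.22%);  cumulative: 0.453, 0.7778, 1
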